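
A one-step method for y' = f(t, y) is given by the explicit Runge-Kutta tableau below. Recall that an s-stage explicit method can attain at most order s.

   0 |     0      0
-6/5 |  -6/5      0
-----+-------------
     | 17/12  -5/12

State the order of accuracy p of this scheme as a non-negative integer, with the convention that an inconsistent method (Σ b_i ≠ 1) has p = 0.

2

b = (17/12, -5/12)
c = (0, -6/5)
Σ b_i: 17/12·1 + (-5/12)·1 = 1 ✓
b·c: (-5/12)·(-6/5) = 1/2 ✓; 2 stages ⇒ order 2.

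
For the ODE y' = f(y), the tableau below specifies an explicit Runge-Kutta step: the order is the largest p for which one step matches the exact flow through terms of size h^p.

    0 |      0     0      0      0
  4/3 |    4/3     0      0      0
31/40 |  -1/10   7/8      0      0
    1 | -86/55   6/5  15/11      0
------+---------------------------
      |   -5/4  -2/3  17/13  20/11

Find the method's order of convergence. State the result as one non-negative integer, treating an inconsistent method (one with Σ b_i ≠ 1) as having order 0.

b = (-5/4, -2/3, 17/13, 20/11)
c = (0, 4/3, 31/40, 1)
Ac = (0, 0, 7/6, 1169/440)
Σ b_i: (-5/4)·1 + (-2/3)·1 + 17/13·1 + 20/11·1 = 2075/1716 ≠ 1 ⇒ order 0.

0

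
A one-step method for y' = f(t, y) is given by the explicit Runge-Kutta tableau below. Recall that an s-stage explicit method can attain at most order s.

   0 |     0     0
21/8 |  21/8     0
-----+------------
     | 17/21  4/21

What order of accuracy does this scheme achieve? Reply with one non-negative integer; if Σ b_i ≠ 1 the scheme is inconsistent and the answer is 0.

b = (17/21, 4/21)
c = (0, 21/8)
Σ b_i: 17/21·1 + 4/21·1 = 1 ✓
b·c: 4/21·21/8 = 1/2 ✓; 2 stages ⇒ order 2.

2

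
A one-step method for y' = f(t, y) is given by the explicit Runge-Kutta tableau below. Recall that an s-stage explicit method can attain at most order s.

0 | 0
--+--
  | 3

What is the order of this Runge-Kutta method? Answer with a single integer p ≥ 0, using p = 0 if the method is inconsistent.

b = (3)
c = (0)
Σ b_i: 3·1 = 3 ≠ 1 ⇒ order 0.

0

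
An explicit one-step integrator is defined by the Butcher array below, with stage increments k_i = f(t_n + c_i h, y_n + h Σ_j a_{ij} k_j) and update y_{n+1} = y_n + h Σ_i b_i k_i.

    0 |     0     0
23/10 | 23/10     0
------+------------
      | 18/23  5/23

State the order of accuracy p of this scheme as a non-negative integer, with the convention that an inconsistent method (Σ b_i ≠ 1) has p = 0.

2

b = (18/23, 5/23)
c = (0, 23/10)
Σ b_i: 18/23·1 + 5/23·1 = 1 ✓
b·c: 5/23·23/10 = 1/2 ✓; 2 stages ⇒ order 2.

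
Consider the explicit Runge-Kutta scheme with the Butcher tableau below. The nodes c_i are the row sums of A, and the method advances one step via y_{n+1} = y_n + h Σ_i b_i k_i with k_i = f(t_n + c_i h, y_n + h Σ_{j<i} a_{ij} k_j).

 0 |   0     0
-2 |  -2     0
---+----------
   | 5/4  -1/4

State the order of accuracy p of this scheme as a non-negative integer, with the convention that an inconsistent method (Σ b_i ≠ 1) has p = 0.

2

b = (5/4, -1/4)
c = (0, -2)
Σ b_i: 5/4·1 + (-1/4)·1 = 1 ✓
b·c: (-1/4)·(-2) = 1/2 ✓; 2 stages ⇒ order 2.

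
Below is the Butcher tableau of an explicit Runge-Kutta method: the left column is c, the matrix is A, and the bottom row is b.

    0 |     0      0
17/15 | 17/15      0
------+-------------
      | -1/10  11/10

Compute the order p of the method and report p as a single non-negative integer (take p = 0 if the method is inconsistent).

1

b = (-1/10, 11/10)
c = (0, 17/15)
Σ b_i: (-1/10)·1 + 11/10·1 = 1 ✓
b·c: 11/10·17/15 = 187/150 ≠ 1/2 ⇒ order 1.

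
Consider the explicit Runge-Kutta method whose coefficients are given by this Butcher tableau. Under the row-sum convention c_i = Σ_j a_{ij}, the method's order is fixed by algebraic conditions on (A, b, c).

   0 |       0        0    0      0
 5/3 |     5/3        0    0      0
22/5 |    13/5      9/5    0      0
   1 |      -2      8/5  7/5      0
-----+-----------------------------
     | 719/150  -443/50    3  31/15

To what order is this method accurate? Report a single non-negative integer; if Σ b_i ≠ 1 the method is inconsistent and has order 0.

b = (719/150, -443/50, 3, 31/15)
c = (0, 5/3, 22/5, 1)
Ac = (0, 0, 3, 662/75)
Σ b_i: 719/150·1 + (-443/50)·1 + 3·1 + 31/15·1 = 1 ✓
b·c: (-443/50)·5/3 + 3·22/5 + 31/15·1 = 1/2 ✓
b·c²: (-443/50)·25/9 + 3·484/25 + 31/15·1 = 15991/450 ≠ 1/3 ⇒ order 2.
b·Ac: 3·3 + 31/15·662/75 = 30647/1125 ≠ 1/6

2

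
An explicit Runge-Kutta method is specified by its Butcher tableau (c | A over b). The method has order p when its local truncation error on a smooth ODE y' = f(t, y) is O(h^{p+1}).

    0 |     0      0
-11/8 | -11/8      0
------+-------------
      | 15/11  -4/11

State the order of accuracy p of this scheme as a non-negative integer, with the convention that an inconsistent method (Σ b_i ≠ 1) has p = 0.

2

b = (15/11, -4/11)
c = (0, -11/8)
Σ b_i: 15/11·1 + (-4/11)·1 = 1 ✓
b·c: (-4/11)·(-11/8) = 1/2 ✓; 2 stages ⇒ order 2.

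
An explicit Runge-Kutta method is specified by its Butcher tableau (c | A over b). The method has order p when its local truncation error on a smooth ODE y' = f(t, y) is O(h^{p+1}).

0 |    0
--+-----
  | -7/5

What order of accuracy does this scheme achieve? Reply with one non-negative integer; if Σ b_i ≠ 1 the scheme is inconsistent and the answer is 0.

b = (-7/5)
c = (0)
Σ b_i: (-7/5)·1 = -7/5 ≠ 1 ⇒ order 0.

0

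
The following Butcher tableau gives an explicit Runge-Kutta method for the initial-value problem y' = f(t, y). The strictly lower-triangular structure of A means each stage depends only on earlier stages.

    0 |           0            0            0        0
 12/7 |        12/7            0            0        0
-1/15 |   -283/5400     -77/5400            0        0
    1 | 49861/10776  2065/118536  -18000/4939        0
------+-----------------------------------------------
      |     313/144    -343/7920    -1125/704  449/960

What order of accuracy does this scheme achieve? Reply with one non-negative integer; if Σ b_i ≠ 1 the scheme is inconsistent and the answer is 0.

b = (313/144, -343/7920, -1125/704, 449/960)
c = (0, 12/7, -1/15, 1)
Ac = (0, 0, -11/450, 245/898)
Σ b_i: 313/144·1 + (-343/7920)·1 + (-1125/704)·1 + 449/960·1 = 1 ✓
b·c: (-343/7920)·12/7 + (-1125/704)·(-1/15) + 449/960·1 = 1/2 ✓
b·c²: (-343/7920)·144/49 + (-1125/704)·1/225 + 449/960·1 = 1/3 ✓
b·Ac: (-1125/704)·(-11/450) + 449/960·245/898 = 1/6 ✓
b·c³: (-343/7920)·1728/343 + (-1125/704)·(-1/3375) + 449/960·1 = 1/4 ✓
b·(c∘Ac): (-1125/704)·11/6750 + 449/960·245/898 = 1/8 ✓
b·Ac²: (-1125/704)·(-22/525) + 449/960·110/3143 = 1/12 ✓
b·A²c: 449/960·40/449 = 1/24 ✓; 4 stages ⇒ order 4.

4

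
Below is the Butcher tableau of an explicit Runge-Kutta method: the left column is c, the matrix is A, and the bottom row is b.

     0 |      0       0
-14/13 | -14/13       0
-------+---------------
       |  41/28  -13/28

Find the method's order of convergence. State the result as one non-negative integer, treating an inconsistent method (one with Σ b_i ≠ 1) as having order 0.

2

b = (41/28, -13/28)
c = (0, -14/13)
Σ b_i: 41/28·1 + (-13/28)·1 = 1 ✓
b·c: (-13/28)·(-14/13) = 1/2 ✓; 2 stages ⇒ order 2.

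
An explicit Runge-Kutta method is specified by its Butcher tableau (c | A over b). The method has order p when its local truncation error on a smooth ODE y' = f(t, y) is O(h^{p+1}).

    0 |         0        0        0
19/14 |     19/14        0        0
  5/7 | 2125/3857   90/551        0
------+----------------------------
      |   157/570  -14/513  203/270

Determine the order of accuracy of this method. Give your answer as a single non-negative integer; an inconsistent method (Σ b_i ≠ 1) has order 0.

3

b = (157/570, -14/513, 203/270)
c = (0, 19/14, 5/7)
Ac = (0, 0, 45/203)
Σ b_i: 157/570·1 + (-14/513)·1 + 203/270·1 = 1 ✓
b·c: (-14/513)·19/14 + 203/270·5/7 = 1/2 ✓
b·c²: (-14/513)·361/196 + 203/270·25/49 = 1/3 ✓
b·Ac: 203/270·45/203 = 1/6 ✓; 3 stages ⇒ order 3.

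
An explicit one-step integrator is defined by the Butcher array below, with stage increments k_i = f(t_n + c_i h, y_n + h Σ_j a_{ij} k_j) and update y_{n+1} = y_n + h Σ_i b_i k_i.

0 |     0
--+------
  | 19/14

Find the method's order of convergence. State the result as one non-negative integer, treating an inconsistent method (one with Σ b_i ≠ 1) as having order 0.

b = (19/14)
c = (0)
Σ b_i: 19/14·1 = 19/14 ≠ 1 ⇒ order 0.

0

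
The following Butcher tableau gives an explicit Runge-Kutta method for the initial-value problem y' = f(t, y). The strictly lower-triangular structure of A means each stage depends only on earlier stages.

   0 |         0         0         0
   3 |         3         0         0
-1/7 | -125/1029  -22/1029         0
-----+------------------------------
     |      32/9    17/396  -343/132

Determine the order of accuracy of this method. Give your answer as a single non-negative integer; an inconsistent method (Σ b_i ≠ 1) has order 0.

b = (32/9, 17/396, -343/132)
c = (0, 3, -1/7)
Ac = (0, 0, -22/343)
Σ b_i: 32/9·1 + 17/396·1 + (-343/132)·1 = 1 ✓
b·c: 17/396·3 + (-343/132)·(-1/7) = 1/2 ✓
b·c²: 17/396·9 + (-343/132)·1/49 = 1/3 ✓
b·Ac: (-343/132)·(-22/343) = 1/6 ✓; 3 stages ⇒ order 3.

3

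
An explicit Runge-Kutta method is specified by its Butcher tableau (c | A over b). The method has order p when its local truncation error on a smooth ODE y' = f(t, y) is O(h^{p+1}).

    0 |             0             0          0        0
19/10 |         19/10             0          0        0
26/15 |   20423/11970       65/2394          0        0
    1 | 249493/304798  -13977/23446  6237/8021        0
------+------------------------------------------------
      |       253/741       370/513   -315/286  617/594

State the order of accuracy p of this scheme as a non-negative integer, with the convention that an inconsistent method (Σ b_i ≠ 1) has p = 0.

4

b = (253/741, 370/513, -315/286, 617/594)
c = (0, 19/10, 26/15, 1)
Ac = (0, 0, 13/252, 531/2468)
Σ b_i: 253/741·1 + 370/513·1 + (-315/286)·1 + 617/594·1 = 1 ✓
b·c: 370/513·19/10 + (-315/286)·26/15 + 617/594·1 = 1/2 ✓
b·c²: 370/513·361/100 + (-315/286)·676/225 + 617/594·1 = 1/3 ✓
b·Ac: (-315/286)·13/252 + 617/594·531/2468 = 1/6 ✓
b·c³: 370/513·6859/1000 + (-315/286)·17576/3375 + 617/594·1 = 1/4 ✓
b·(c∘Ac): (-315/286)·169/1890 + 617/594·531/2468 = 1/8 ✓
b·Ac²: (-315/286)·247/2520 + 617/594·909/4936 = 1/12 ✓
b·A²c: 617/594·99/2468 = 1/24 ✓; 4 stages ⇒ order 4.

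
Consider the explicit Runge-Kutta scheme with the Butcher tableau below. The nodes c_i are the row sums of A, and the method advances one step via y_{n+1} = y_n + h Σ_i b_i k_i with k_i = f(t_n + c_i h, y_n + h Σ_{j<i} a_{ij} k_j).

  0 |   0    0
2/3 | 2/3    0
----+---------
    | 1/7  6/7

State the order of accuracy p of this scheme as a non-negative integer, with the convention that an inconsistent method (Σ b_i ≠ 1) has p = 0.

b = (1/7, 6/7)
c = (0, 2/3)
Σ b_i: 1/7·1 + 6/7·1 = 1 ✓
b·c: 6/7·2/3 = 4/7 ≠ 1/2 ⇒ order 1.

1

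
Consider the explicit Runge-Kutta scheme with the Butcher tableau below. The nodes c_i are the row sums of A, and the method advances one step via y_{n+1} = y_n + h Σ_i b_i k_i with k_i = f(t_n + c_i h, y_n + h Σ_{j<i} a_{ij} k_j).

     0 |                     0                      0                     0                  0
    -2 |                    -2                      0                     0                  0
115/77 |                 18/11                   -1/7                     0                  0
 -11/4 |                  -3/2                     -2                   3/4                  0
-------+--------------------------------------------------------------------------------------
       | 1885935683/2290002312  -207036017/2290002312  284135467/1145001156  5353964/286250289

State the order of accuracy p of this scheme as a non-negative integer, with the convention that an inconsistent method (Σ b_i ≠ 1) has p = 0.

b = (1885935683/2290002312, -207036017/2290002312, 284135467/1145001156, 5353964/286250289)
c = (0, -2, 115/77, -11/4)
Ac = (0, 0, 2/7, 1577/308)
Σ b_i: 1885935683/2290002312·1 + (-207036017/2290002312)·1 + 284135467/1145001156·1 + 5353964/286250289·1 = 1 ✓
b·c: (-207036017/2290002312)·(-2) + 284135467/1145001156·115/77 + 5353964/286250289·(-11/4) = 1/2 ✓
b·c²: (-207036017/2290002312)·4 + 284135467/1145001156·13225/5929 + 5353964/286250289·121/16 = 1/3 ✓
b·Ac: 284135467/1145001156·2/7 + 5353964/286250289·1577/308 = 1/6 ✓
b·c³: (-207036017/2290002312)·(-8) + 284135467/1145001156·1520875/456533 + 5353964/286250289·(-1331/64) = 136476672109/117553452016 ≠ 1/4 ⇒ order 3.
b·(c∘Ac): 284135467/1145001156·230/539 + 5353964/286250289·(-1577/112) = -60099237/381667052 ≠ 1/8
b·Ac²: 284135467/1145001156·(-4/7) + 5353964/286250289·(-150053/23716) = -5733861436/22041272253 ≠ 1/12
b·A²c: 5353964/286250289·3/14 = 382426/95416763 ≠ 1/24

3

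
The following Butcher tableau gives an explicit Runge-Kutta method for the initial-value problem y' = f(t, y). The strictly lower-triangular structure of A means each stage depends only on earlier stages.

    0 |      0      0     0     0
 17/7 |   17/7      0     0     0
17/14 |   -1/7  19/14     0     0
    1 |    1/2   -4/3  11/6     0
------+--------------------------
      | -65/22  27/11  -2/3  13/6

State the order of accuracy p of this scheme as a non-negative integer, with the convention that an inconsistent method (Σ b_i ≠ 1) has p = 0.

1

b = (-65/22, 27/11, -2/3, 13/6)
c = (0, 17/7, 17/14, 1)
Ac = (0, 0, 323/98, -85/84)
Σ b_i: (-65/22)·1 + 27/11·1 + (-2/3)·1 + 13/6·1 = 1 ✓
b·c: 27/11·17/7 + (-2/3)·17/14 + 13/6·1 = 161/22 ≠ 1/2 ⇒ order 1.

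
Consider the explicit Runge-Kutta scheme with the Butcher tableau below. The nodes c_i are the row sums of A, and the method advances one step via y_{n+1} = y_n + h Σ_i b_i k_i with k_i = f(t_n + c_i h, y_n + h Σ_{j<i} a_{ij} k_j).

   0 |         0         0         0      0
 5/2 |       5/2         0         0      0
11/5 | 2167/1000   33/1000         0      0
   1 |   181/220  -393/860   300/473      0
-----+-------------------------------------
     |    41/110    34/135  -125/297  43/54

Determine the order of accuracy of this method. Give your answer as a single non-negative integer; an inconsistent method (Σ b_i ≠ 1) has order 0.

b = (41/110, 34/135, -125/297, 43/54)
c = (0, 5/2, 11/5, 1)
Ac = (0, 0, 33/400, 87/344)
Σ b_i: 41/110·1 + 34/135·1 + (-125/297)·1 + 43/54·1 = 1 ✓
b·c: 34/135·5/2 + (-125/297)·11/5 + 43/54·1 = 1/2 ✓
b·c²: 34/135·25/4 + (-125/297)·121/25 + 43/54·1 = 1/3 ✓
b·Ac: (-125/297)·33/400 + 43/54·87/344 = 1/6 ✓
b·c³: 34/135·125/8 + (-125/297)·1331/125 + 43/54·1 = 1/4 ✓
b·(c∘Ac): (-125/297)·363/2000 + 43/54·87/344 = 1/8 ✓
b·Ac²: (-125/297)·33/160 + 43/54·147/688 = 1/12 ✓
b·A²c: 43/54·9/172 = 1/24 ✓; 4 stages ⇒ order 4.

4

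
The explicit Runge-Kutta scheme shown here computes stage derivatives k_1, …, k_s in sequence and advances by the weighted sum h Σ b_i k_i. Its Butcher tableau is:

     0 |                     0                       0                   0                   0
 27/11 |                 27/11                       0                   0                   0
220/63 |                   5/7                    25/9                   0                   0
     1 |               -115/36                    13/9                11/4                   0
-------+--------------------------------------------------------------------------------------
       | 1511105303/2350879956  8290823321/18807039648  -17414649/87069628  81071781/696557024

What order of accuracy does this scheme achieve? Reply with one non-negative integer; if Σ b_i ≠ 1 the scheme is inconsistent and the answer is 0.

b = (1511105303/2350879956, 8290823321/18807039648, -17414649/87069628, 81071781/696557024)
c = (0, 27/11, 220/63, 1)
Ac = (0, 0, 75/11, 9112/693)
Σ b_i: 1511105303/2350879956·1 + 8290823321/18807039648·1 + (-17414649/87069628)·1 + 81071781/696557024·1 = 1 ✓
b·c: 8290823321/18807039648·27/11 + (-17414649/87069628)·220/63 + 81071781/696557024·1 = 1/2 ✓
b·c²: 8290823321/18807039648·729/121 + (-17414649/87069628)·48400/3969 + 81071781/696557024·1 = 1/3 ✓
b·Ac: (-17414649/87069628)·75/11 + 81071781/696557024·9112/693 = 1/6 ✓
b·c³: 8290823321/18807039648·19683/1331 + (-17414649/87069628)·10648000/250047 + 81071781/696557024·1 = -170303415395/90508878306 ≠ 1/4 ⇒ order 3.
b·(c∘Ac): (-17414649/87069628)·500/21 + 81071781/696557024·9112/693 = -9285759521/2873297724 ≠ 1/8
b·Ac²: (-17414649/87069628)·2025/121 + 81071781/696557024·20284457/480249 = 2271746481107/1448142052896 ≠ 1/12
b·A²c: 81071781/696557024·75/4 = 6080383575/2786228096 ≠ 1/24

3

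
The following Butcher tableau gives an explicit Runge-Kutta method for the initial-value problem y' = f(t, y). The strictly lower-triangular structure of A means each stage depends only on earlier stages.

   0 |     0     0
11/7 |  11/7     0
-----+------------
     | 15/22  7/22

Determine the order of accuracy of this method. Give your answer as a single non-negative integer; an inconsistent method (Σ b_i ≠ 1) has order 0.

b = (15/22, 7/22)
c = (0, 11/7)
Σ b_i: 15/22·1 + 7/22·1 = 1 ✓
b·c: 7/22·11/7 = 1/2 ✓; 2 stages ⇒ order 2.

2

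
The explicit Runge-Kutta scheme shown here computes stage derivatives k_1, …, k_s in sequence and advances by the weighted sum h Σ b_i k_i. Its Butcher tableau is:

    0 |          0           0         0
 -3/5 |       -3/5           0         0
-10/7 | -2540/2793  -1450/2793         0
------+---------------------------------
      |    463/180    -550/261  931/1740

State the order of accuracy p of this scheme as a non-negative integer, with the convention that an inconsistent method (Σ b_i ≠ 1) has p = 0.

b = (463/180, -550/261, 931/1740)
c = (0, -3/5, -10/7)
Ac = (0, 0, 290/931)
Σ b_i: 463/180·1 + (-550/261)·1 + 931/1740·1 = 1 ✓
b·c: (-550/261)·(-3/5) + 931/1740·(-10/7) = 1/2 ✓
b·c²: (-550/261)·9/25 + 931/1740·100/49 = 1/3 ✓
b·Ac: 931/1740·290/931 = 1/6 ✓; 3 stages ⇒ order 3.

3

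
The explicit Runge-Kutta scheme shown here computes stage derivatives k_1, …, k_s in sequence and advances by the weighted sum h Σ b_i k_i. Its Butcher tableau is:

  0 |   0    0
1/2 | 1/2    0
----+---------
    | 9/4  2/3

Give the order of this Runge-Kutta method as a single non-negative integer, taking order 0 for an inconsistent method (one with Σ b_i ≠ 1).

b = (9/4, 2/3)
c = (0, 1/2)
Σ b_i: 9/4·1 + 2/3·1 = 35/12 ≠ 1 ⇒ order 0.

0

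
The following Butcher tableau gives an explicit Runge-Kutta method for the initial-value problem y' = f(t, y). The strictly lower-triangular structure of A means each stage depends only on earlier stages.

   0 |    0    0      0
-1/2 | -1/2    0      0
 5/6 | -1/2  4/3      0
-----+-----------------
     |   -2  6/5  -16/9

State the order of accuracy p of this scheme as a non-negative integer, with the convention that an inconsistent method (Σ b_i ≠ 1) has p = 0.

b = (-2, 6/5, -16/9)
c = (0, -1/2, 5/6)
Ac = (0, 0, -2/3)
Σ b_i: (-2)·1 + 6/5·1 + (-16/9)·1 = -116/45 ≠ 1 ⇒ order 0.

0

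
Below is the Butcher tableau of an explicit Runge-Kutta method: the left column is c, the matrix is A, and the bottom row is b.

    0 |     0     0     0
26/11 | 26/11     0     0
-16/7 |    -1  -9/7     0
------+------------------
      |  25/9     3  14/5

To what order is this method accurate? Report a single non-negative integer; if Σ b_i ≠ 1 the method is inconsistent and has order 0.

0

b = (25/9, 3, 14/5)
c = (0, 26/11, -16/7)
Ac = (0, 0, -234/77)
Σ b_i: 25/9·1 + 3·1 + 14/5·1 = 386/45 ≠ 1 ⇒ order 0.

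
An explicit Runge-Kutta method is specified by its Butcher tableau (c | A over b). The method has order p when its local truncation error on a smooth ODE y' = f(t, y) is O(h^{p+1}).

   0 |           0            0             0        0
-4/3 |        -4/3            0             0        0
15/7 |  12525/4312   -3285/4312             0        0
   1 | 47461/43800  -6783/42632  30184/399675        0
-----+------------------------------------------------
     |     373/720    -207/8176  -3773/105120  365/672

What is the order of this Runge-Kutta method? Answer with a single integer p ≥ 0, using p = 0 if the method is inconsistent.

b = (373/720, -207/8176, -3773/105120, 365/672)
c = (0, -4/3, 15/7, 1)
Ac = (0, 0, 1095/1078, 273/730)
Σ b_i: 373/720·1 + (-207/8176)·1 + (-3773/105120)·1 + 365/672·1 = 1 ✓
b·c: (-207/8176)·(-4/3) + (-3773/105120)·15/7 + 365/672·1 = 1/2 ✓
b·c²: (-207/8176)·16/9 + (-3773/105120)·225/49 + 365/672·1 = 1/3 ✓
b·Ac: (-3773/105120)·1095/1078 + 365/672·273/730 = 1/6 ✓
b·c³: (-207/8176)·(-64/27) + (-3773/105120)·3375/343 + 365/672·1 = 1/4 ✓
b·(c∘Ac): (-3773/105120)·16425/7546 + 365/672·273/730 = 1/8 ✓
b·Ac²: (-3773/105120)·(-730/539) + 365/672·14/219 = 1/12 ✓
b·A²c: 365/672·28/365 = 1/24 ✓; 4 stages ⇒ order 4.

4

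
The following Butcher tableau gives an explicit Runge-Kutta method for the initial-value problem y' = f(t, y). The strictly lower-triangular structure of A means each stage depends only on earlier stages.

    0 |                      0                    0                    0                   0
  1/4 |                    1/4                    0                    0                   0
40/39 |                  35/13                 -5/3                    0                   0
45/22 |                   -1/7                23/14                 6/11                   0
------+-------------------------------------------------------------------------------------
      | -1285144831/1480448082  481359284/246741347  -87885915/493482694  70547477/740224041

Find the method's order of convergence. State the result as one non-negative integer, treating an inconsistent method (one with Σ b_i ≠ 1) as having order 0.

3

b = (-1285144831/1480448082, 481359284/246741347, -87885915/493482694, 70547477/740224041)
c = (0, 1/4, 40/39, 45/22)
Ac = (0, 0, -5/12, 7769/8008)
Σ b_i: (-1285144831/1480448082)·1 + 481359284/246741347·1 + (-87885915/493482694)·1 + 70547477/740224041·1 = 1 ✓
b·c: 481359284/246741347·1/4 + (-87885915/493482694)·40/39 + 70547477/740224041·45/22 = 1/2 ✓
b·c²: 481359284/246741347·1/16 + (-87885915/493482694)·1600/1521 + 70547477/740224041·2025/484 = 1/3 ✓
b·Ac: (-87885915/493482694)·(-5/12) + 70547477/740224041·7769/8008 = 1/6 ✓
b·c³: 481359284/246741347·1/64 + (-87885915/493482694)·64000/59319 + 70547477/740224041·91125/10648 = 3322679546377/5080897817424 ≠ 1/4 ⇒ order 3.
b·(c∘Ac): (-87885915/493482694)·(-50/117) + 70547477/740224041·349605/176176 = 3141313235/11843584656 ≠ 1/8
b·Ac²: (-87885915/493482694)·(-5/48) + 70547477/740224041·845071/1249248 = 19173955573/230949900792 ≠ 1/12
b·A²c: 70547477/740224041·(-5/22) = -32067035/1480448082 ≠ 1/24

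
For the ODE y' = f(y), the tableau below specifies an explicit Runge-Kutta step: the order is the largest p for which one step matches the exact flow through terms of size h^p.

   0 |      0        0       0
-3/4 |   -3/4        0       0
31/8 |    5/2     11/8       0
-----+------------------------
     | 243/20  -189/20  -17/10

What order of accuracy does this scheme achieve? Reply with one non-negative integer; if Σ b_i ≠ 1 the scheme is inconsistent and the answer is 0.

2

b = (243/20, -189/20, -17/10)
c = (0, -3/4, 31/8)
Ac = (0, 0, -33/32)
Σ b_i: 243/20·1 + (-189/20)·1 + (-17/10)·1 = 1 ✓
b·c: (-189/20)·(-3/4) + (-17/10)·31/8 = 1/2 ✓
b·c²: (-189/20)·9/16 + (-17/10)·961/64 = -19739/640 ≠ 1/3 ⇒ order 2.
b·Ac: (-17/10)·(-33/32) = 561/320 ≠ 1/6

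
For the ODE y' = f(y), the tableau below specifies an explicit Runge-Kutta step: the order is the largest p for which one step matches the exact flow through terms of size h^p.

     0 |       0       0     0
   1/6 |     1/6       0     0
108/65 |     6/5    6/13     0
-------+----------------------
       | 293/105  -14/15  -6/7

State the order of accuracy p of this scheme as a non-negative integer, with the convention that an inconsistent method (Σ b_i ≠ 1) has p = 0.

1

b = (293/105, -14/15, -6/7)
c = (0, 1/6, 108/65)
Ac = (0, 0, 1/13)
Σ b_i: 293/105·1 + (-14/15)·1 + (-6/7)·1 = 1 ✓
b·c: (-14/15)·1/6 + (-6/7)·108/65 = -6469/4095 ≠ 1/2 ⇒ order 1.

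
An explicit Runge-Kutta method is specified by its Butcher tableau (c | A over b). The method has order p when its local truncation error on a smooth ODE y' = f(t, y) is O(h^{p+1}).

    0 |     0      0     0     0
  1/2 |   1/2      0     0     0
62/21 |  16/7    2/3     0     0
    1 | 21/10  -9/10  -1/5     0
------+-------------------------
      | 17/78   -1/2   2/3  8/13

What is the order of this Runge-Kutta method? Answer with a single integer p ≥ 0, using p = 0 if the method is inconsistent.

b = (17/78, -1/2, 2/3, 8/13)
c = (0, 1/2, 62/21, 1)
Ac = (0, 0, 1/3, -437/420)
Σ b_i: 17/78·1 + (-1/2)·1 + 2/3·1 + 8/13·1 = 1 ✓
b·c: (-1/2)·1/2 + 2/3·62/21 + 8/13·1 = 7645/3276 ≠ 1/2 ⇒ order 1.

1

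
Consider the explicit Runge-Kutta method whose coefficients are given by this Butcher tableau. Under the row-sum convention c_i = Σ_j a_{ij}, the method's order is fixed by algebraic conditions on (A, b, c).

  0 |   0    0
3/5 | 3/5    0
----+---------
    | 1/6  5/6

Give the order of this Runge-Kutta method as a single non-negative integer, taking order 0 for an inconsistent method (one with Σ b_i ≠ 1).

b = (1/6, 5/6)
c = (0, 3/5)
Σ b_i: 1/6·1 + 5/6·1 = 1 ✓
b·c: 5/6·3/5 = 1/2 ✓; 2 stages ⇒ order 2.

2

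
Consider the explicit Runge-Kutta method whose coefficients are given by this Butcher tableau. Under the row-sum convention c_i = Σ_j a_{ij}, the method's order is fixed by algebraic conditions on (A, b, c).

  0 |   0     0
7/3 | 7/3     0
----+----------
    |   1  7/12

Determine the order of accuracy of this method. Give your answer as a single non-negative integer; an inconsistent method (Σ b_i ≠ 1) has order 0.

0

b = (1, 7/12)
c = (0, 7/3)
Σ b_i: 1·1 + 7/12·1 = 19/12 ≠ 1 ⇒ order 0.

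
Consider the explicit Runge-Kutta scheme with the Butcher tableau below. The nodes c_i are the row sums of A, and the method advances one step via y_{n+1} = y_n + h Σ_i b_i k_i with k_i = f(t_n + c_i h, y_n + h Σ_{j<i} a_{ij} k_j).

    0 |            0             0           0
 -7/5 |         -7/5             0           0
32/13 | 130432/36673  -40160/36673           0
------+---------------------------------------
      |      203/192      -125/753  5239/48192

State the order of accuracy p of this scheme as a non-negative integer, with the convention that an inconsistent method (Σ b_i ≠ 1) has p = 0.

b = (203/192, -125/753, 5239/48192)
c = (0, -7/5, 32/13)
Ac = (0, 0, 8032/5239)
Σ b_i: 203/192·1 + (-125/753)·1 + 5239/48192·1 = 1 ✓
b·c: (-125/753)·(-7/5) + 5239/48192·32/13 = 1/2 ✓
b·c²: (-125/753)·49/25 + 5239/48192·1024/169 = 1/3 ✓
b·Ac: 5239/48192·8032/5239 = 1/6 ✓; 3 stages ⇒ order 3.

3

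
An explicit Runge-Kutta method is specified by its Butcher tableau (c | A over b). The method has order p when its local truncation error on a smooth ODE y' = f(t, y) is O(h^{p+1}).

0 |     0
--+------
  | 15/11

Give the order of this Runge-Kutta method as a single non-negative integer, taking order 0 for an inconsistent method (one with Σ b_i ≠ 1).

0

b = (15/11)
c = (0)
Σ b_i: 15/11·1 = 15/11 ≠ 1 ⇒ order 0.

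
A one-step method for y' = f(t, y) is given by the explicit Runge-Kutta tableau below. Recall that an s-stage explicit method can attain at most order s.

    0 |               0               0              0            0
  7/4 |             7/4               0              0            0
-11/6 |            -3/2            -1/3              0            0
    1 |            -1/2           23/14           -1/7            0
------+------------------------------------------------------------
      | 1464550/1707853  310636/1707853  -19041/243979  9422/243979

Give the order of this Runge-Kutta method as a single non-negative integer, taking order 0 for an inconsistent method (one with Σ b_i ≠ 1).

3

b = (1464550/1707853, 310636/1707853, -19041/243979, 9422/243979)
c = (0, 7/4, -11/6, 1)
Ac = (0, 0, -7/12, 527/168)
Σ b_i: 1464550/1707853·1 + 310636/1707853·1 + (-19041/243979)·1 + 9422/243979·1 = 1 ✓
b·c: 310636/1707853·7/4 + (-19041/243979)·(-11/6) + 9422/243979·1 = 1/2 ✓
b·c²: 310636/1707853·49/16 + (-19041/243979)·121/36 + 9422/243979·1 = 1/3 ✓
b·Ac: (-19041/243979)·(-7/12) + 9422/243979·527/168 = 1/6 ✓
b·c³: 310636/1707853·343/64 + (-19041/243979)·(-1331/216) + 9422/243979·1 = 52500101/35132976 ≠ 1/4 ⇒ order 3.
b·(c∘Ac): (-19041/243979)·77/72 + 9422/243979·527/168 = 73541/1951832 ≠ 1/8
b·Ac²: (-19041/243979)·(-49/48) + 9422/243979·9175/2016 = 4486901/17566488 ≠ 1/12
b·A²c: 9422/243979·1/12 = 4711/1463874 ≠ 1/24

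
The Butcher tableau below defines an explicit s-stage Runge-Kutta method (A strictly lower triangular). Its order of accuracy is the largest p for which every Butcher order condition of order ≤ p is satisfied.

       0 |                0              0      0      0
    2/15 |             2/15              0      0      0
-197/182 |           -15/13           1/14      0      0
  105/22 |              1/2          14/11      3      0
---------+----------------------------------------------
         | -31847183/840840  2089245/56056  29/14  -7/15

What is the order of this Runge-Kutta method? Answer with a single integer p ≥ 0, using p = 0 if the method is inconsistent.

b = (-31847183/840840, 2089245/56056, 29/14, -7/15)
c = (0, 2/15, -197/182, 105/22)
Ac = (0, 0, 1/105, -92419/30030)
Σ b_i: (-31847183/840840)·1 + 2089245/56056·1 + 29/14·1 + (-7/15)·1 = 1 ✓
b·c: 2089245/56056·2/15 + 29/14·(-197/182) + (-7/15)·105/22 = 1/2 ✓
b·c²: 2089245/56056·4/225 + 29/14·38809/33124 + (-7/15)·11025/484 = -6346805603/841680840 ≠ 1/3 ⇒ order 2.
b·Ac: 29/14·1/105 + (-7/15)·(-92419/30030) = 2295368/1576575 ≠ 1/6

2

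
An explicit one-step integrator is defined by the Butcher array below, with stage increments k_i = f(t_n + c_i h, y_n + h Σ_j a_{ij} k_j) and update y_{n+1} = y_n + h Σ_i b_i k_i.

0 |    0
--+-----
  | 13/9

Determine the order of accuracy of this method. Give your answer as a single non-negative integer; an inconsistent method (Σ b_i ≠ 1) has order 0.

b = (13/9)
c = (0)
Σ b_i: 13/9·1 = 13/9 ≠ 1 ⇒ order 0.

0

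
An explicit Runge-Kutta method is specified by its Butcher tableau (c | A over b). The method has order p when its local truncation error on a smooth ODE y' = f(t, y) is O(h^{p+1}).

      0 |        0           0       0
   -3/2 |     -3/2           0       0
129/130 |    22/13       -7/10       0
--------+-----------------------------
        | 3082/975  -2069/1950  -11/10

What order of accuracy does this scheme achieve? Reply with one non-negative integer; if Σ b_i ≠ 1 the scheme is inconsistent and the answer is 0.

b = (3082/975, -2069/1950, -11/10)
c = (0, -3/2, 129/130)
Ac = (0, 0, 21/20)
Σ b_i: 3082/975·1 + (-2069/1950)·1 + (-11/10)·1 = 1 ✓
b·c: (-2069/1950)·(-3/2) + (-11/10)·129/130 = 1/2 ✓
b·c²: (-2069/1950)·9/4 + (-11/10)·16641/16900 = -293253/84500 ≠ 1/3 ⇒ order 2.
b·Ac: (-11/10)·21/20 = -231/200 ≠ 1/6

2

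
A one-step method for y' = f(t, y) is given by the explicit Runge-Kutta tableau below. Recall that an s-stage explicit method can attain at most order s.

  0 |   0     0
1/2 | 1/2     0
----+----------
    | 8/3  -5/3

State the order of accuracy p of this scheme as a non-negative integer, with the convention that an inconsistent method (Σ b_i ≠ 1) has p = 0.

1

b = (8/3, -5/3)
c = (0, 1/2)
Σ b_i: 8/3·1 + (-5/3)·1 = 1 ✓
b·c: (-5/3)·1/2 = -5/6 ≠ 1/2 ⇒ order 1.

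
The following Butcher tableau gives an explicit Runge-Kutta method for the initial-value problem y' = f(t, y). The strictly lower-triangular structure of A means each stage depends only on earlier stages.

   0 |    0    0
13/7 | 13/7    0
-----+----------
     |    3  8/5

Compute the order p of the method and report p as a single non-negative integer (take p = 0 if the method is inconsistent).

0

b = (3, 8/5)
c = (0, 13/7)
Σ b_i: 3·1 + 8/5·1 = 23/5 ≠ 1 ⇒ order 0.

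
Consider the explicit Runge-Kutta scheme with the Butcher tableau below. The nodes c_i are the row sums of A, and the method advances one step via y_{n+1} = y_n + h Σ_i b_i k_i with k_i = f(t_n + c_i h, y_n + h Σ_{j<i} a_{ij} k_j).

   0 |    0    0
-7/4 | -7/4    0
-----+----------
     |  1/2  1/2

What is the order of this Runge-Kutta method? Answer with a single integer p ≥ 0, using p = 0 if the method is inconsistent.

b = (1/2, 1/2)
c = (0, -7/4)
Σ b_i: 1/2·1 + 1/2·1 = 1 ✓
b·c: 1/2·(-7/4) = -7/8 ≠ 1/2 ⇒ order 1.

1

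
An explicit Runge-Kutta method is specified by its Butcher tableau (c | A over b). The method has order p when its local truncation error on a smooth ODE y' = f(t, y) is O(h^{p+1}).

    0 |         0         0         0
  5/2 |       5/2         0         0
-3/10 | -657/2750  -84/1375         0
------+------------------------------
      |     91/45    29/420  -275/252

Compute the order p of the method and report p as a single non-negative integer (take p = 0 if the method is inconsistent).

b = (91/45, 29/420, -275/252)
c = (0, 5/2, -3/10)
Ac = (0, 0, -42/275)
Σ b_i: 91/45·1 + 29/420·1 + (-275/252)·1 = 1 ✓
b·c: 29/420·5/2 + (-275/252)·(-3/10) = 1/2 ✓
b·c²: 29/420·25/4 + (-275/252)·9/100 = 1/3 ✓
b·Ac: (-275/252)·(-42/275) = 1/6 ✓; 3 stages ⇒ order 3.

3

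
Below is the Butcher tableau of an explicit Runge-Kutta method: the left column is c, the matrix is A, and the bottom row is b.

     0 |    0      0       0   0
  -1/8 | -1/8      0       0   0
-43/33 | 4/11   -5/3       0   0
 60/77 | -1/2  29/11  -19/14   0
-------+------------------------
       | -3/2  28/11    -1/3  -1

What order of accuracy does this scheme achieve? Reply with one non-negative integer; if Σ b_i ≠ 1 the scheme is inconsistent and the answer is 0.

b = (-3/2, 28/11, -1/3, -1)
c = (0, -1/8, -43/33, 60/77)
Ac = (0, 0, 5/24, 2659/1848)
Σ b_i: (-3/2)·1 + 28/11·1 + (-1/3)·1 + (-1)·1 = -19/66 ≠ 1 ⇒ order 0.

0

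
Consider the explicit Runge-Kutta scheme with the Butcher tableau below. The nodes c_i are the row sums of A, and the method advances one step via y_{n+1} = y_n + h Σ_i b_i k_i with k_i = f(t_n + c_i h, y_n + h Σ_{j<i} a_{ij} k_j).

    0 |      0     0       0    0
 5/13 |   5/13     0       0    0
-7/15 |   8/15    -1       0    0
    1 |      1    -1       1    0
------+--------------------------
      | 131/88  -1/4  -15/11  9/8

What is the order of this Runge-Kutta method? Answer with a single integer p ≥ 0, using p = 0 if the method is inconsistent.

b = (131/88, -1/4, -15/11, 9/8)
c = (0, 5/13, -7/15, 1)
Ac = (0, 0, -5/13, -166/195)
Σ b_i: 131/88·1 + (-1/4)·1 + (-15/11)·1 + 9/8·1 = 1 ✓
b·c: (-1/4)·5/13 + (-15/11)·(-7/15) + 9/8·1 = 1905/1144 ≠ 1/2 ⇒ order 1.

1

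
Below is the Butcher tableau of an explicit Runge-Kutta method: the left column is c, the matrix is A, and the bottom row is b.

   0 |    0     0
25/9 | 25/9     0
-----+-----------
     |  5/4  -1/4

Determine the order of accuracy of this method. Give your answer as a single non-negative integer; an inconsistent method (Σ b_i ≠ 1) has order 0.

1

b = (5/4, -1/4)
c = (0, 25/9)
Σ b_i: 5/4·1 + (-1/4)·1 = 1 ✓
b·c: (-1/4)·25/9 = -25/36 ≠ 1/2 ⇒ order 1.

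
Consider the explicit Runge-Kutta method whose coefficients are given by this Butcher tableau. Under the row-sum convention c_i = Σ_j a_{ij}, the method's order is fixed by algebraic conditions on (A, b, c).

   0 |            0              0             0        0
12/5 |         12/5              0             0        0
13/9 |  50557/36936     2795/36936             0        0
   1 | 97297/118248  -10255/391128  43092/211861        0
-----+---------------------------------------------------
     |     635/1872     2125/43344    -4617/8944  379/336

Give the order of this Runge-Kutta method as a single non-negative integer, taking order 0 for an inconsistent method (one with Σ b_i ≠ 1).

4

b = (635/1872, 2125/43344, -4617/8944, 379/336)
c = (0, 12/5, 13/9, 1)
Ac = (0, 0, 559/3078, 175/758)
Σ b_i: 635/1872·1 + 2125/43344·1 + (-4617/8944)·1 + 379/336·1 = 1 ✓
b·c: 2125/43344·12/5 + (-4617/8944)·13/9 + 379/336·1 = 1/2 ✓
b·c²: 2125/43344·144/25 + (-4617/8944)·169/81 + 379/336·1 = 1/3 ✓
b·Ac: (-4617/8944)·559/3078 + 379/336·175/758 = 1/6 ✓
b·c³: 2125/43344·1728/125 + (-4617/8944)·2197/729 + 379/336·1 = 1/4 ✓
b·(c∘Ac): (-4617/8944)·7267/27702 + 379/336·175/758 = 1/8 ✓
b·Ac²: (-4617/8944)·1118/2565 + 379/336·518/1895 = 1/12 ✓
b·A²c: 379/336·14/379 = 1/24 ✓; 4 stages ⇒ order 4.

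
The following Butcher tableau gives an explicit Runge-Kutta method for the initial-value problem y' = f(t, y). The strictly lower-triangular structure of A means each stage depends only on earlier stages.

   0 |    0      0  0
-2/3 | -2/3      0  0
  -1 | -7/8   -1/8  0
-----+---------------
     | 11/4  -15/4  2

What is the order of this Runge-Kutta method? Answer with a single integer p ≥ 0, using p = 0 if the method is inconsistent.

3

b = (11/4, -15/4, 2)
c = (0, -2/3, -1)
Ac = (0, 0, 1/12)
Σ b_i: 11/4·1 + (-15/4)·1 + 2·1 = 1 ✓
b·c: (-15/4)·(-2/3) + 2·(-1) = 1/2 ✓
b·c²: (-15/4)·4/9 + 2·1 = 1/3 ✓
b·Ac: 2·1/12 = 1/6 ✓; 3 stages ⇒ order 3.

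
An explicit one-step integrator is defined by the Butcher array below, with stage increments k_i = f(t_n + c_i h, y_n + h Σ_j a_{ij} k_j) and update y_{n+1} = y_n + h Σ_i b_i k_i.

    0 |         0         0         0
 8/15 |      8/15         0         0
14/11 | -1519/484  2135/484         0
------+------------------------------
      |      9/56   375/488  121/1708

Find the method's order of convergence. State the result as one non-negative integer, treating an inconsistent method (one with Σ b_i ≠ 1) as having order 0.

b = (9/56, 375/488, 121/1708)
c = (0, 8/15, 14/11)
Ac = (0, 0, 854/363)
Σ b_i: 9/56·1 + 375/488·1 + 121/1708·1 = 1 ✓
b·c: 375/488·8/15 + 121/1708·14/11 = 1/2 ✓
b·c²: 375/488·64/225 + 121/1708·196/121 = 1/3 ✓
b·Ac: 121/1708·854/363 = 1/6 ✓; 3 stages ⇒ order 3.

3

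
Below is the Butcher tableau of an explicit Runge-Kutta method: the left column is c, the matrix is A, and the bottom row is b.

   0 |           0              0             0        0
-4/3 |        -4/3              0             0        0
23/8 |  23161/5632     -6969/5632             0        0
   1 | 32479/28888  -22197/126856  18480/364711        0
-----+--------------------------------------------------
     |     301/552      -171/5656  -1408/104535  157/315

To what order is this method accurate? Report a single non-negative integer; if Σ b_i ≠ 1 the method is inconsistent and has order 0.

4

b = (301/552, -171/5656, -1408/104535, 157/315)
c = (0, -4/3, 23/8, 1)
Ac = (0, 0, 2323/1408, 119/314)
Σ b_i: 301/552·1 + (-171/5656)·1 + (-1408/104535)·1 + 157/315·1 = 1 ✓
b·c: (-171/5656)·(-4/3) + (-1408/104535)·23/8 + 157/315·1 = 1/2 ✓
b·c²: (-171/5656)·16/9 + (-1408/104535)·529/64 + 157/315·1 = 1/3 ✓
b·Ac: (-1408/104535)·2323/1408 + 157/315·119/314 = 1/6 ✓
b·c³: (-171/5656)·(-64/27) + (-1408/104535)·12167/512 + 157/315·1 = 1/4 ✓
b·(c∘Ac): (-1408/104535)·53429/11264 + 157/315·119/314 = 1/8 ✓
b·Ac²: (-1408/104535)·(-2323/1056) + 157/315·203/1884 = 1/12 ✓
b·A²c: 157/315·105/1256 = 1/24 ✓; 4 stages ⇒ order 4.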